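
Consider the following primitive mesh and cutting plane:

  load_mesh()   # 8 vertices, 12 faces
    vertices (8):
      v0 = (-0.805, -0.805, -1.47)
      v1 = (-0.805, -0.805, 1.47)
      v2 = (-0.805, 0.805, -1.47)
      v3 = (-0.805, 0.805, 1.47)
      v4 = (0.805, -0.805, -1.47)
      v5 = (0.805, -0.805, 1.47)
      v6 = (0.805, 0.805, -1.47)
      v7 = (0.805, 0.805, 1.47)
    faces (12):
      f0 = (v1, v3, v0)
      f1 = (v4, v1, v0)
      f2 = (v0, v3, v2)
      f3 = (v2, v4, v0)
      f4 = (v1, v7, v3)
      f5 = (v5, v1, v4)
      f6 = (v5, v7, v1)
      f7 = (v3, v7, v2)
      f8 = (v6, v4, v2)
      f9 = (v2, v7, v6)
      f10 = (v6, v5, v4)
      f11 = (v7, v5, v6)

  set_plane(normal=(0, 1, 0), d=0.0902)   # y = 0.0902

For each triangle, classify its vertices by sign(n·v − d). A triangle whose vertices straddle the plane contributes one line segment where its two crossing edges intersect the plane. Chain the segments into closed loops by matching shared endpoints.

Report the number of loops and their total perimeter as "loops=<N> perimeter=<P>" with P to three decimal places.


Straddling triangles (8 of 12):
  (v1,v3,v0) [-+-] → (-0.805, 0.0902, 1.47)–(-0.805, 0.0902, 0.164713)  len=1.3053
  (v0,v3,v2) [-++] → (-0.805, 0.0902, 0.164713)–(-0.805, 0.0902, -1.47)  len=1.6347
  (v2,v4,v0) [+--] → (-0.0902, 0.0902, -1.47)–(-0.805, 0.0902, -1.47)  len=0.7148
  (v1,v7,v3) [-++] → (0.0902, 0.0902, 1.47)–(-0.805, 0.0902, 1.47)  len=0.8952
  (v5,v7,v1) [-+-] → (0.805, 0.0902, 1.47)–(0.0902, 0.0902, 1.47)  len=0.7148
  (v6,v4,v2) [+-+] → (0.805, 0.0902, -1.47)–(-0.0902, 0.0902, -1.47)  len=0.8952
  (v6,v5,v4) [+--] → (0.805, 0.0902, -0.164713)–(0.805, 0.0902, -1.47)  len=1.3053
  (v7,v5,v6) [+-+] → (0.805, 0.0902, 1.47)–(0.805, 0.0902, -0.164713)  len=1.6347

Chained into 1 loop(s):
  loop 1: 8 segments, perimeter = 9.1000
Total perimeter = 9.100

loops=1 perimeter=9.100


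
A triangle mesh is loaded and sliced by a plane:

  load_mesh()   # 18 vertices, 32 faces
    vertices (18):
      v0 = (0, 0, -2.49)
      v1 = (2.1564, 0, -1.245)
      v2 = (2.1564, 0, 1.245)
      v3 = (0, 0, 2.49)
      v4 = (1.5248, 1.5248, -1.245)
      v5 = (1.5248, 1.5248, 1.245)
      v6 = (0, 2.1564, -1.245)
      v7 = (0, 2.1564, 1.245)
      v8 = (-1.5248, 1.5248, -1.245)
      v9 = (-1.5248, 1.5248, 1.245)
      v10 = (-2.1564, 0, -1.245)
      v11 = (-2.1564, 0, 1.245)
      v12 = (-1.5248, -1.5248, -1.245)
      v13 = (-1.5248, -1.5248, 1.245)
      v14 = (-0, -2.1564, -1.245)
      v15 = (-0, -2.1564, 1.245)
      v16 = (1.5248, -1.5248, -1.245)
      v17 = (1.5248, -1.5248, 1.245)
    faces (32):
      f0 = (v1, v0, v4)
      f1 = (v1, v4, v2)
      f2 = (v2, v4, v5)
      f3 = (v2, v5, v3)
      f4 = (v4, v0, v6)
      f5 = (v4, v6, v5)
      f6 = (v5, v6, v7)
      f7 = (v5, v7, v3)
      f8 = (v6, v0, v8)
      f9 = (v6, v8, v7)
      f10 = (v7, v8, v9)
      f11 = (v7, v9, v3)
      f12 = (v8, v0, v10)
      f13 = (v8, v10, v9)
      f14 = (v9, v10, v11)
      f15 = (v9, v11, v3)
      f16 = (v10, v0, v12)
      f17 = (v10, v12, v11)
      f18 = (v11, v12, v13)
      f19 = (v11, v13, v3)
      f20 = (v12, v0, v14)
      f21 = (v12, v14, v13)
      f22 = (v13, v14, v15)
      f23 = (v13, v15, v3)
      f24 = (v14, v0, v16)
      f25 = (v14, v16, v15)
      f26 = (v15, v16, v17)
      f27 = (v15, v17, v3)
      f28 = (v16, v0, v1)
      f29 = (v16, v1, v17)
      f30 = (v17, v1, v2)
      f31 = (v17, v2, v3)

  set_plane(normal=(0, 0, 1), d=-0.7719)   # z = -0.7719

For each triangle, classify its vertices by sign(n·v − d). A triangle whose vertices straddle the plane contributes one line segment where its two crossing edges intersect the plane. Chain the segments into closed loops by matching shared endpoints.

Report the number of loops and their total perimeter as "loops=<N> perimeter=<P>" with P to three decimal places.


loops=1 perimeter=13.203

Straddling triangles (16 of 32):
  (v1,v4,v2) [--+] → (1.6448, 1.23509, -0.7719)–(2.1564, 0, -0.7719)  len=1.3369
  (v2,v4,v5) [+-+] → (1.6448, 1.23509, -0.7719)–(1.5248, 1.5248, -0.7719)  len=0.3136
  (v4,v6,v5) [--+] → (0.289712, 2.0364, -0.7719)–(1.5248, 1.5248, -0.7719)  len=1.3369
  (v5,v6,v7) [+-+] → (0.289712, 2.0364, -0.7719)–(0, 2.1564, -0.7719)  len=0.3136
  (v6,v8,v7) [--+] → (-1.23509, 1.6448, -0.7719)–(0, 2.1564, -0.7719)  len=1.3369
  (v7,v8,v9) [+-+] → (-1.23509, 1.6448, -0.7719)–(-1.5248, 1.5248, -0.7719)  len=0.3136
  (v8,v10,v9) [--+] → (-2.0364, 0.289712, -0.7719)–(-1.5248, 1.5248, -0.7719)  len=1.3369
  (v9,v10,v11) [+-+] → (-2.0364, 0.289712, -0.7719)–(-2.1564, 0, -0.7719)  len=0.3136
  (v10,v12,v11) [--+] → (-1.6448, -1.23509, -0.7719)–(-2.1564, 0, -0.7719)  len=1.3369
  (v11,v12,v13) [+-+] → (-1.6448, -1.23509, -0.7719)–(-1.5248, -1.5248, -0.7719)  len=0.3136
  (v12,v14,v13) [--+] → (-0.289712, -2.0364, -0.7719)–(-1.5248, -1.5248, -0.7719)  len=1.3369
  (v13,v14,v15) [+-+] → (-0.289712, -2.0364, -0.7719)–(0, -2.1564, -0.7719)  len=0.3136
  (v14,v16,v15) [--+] → (1.23509, -1.6448, -0.7719)–(0, -2.1564, -0.7719)  len=1.3369
  (v15,v16,v17) [+-+] → (1.23509, -1.6448, -0.7719)–(1.5248, -1.5248, -0.7719)  len=0.3136
  (v16,v1,v17) [--+] → (2.0364, -0.289712, -0.7719)–(1.5248, -1.5248, -0.7719)  len=1.3369
  (v17,v1,v2) [+-+] → (2.0364, -0.289712, -0.7719)–(2.1564, 0, -0.7719)  len=0.3136

Chained into 1 loop(s):
  loop 1: 16 segments, perimeter = 13.2035
Total perimeter = 13.203


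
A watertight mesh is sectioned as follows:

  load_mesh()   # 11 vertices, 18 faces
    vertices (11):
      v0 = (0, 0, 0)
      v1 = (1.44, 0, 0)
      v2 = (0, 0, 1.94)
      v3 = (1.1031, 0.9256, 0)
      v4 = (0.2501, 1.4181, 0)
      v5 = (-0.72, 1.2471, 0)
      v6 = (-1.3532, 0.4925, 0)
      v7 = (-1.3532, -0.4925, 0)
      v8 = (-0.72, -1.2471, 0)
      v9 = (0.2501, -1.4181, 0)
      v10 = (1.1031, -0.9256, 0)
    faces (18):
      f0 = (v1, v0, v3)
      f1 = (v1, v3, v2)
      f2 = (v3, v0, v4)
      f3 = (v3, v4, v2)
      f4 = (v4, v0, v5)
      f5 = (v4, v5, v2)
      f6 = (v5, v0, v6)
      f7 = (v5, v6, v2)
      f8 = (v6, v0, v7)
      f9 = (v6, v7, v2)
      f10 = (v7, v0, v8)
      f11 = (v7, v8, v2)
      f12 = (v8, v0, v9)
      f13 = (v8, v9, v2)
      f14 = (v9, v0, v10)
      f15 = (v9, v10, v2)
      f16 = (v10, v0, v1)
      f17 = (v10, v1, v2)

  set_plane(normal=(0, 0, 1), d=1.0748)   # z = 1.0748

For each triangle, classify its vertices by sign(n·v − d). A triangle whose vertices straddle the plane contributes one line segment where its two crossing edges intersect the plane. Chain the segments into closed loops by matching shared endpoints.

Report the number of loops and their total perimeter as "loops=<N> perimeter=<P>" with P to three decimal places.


Straddling triangles (9 of 18):
  (v1,v3,v2) [--+] → (0.49196, 0.412799, 1.0748)–(0.64221, 0, 1.0748)  len=0.4393
  (v3,v4,v2) [--+] → (0.111539, 0.632443, 1.0748)–(0.49196, 0.412799, 1.0748)  len=0.4393
  (v4,v5,v2) [--+] → (-0.321105, 0.556181, 1.0748)–(0.111539, 0.632443, 1.0748)  len=0.4393
  (v5,v6,v2) [--+] → (-0.603499, 0.219645, 1.0748)–(-0.321105, 0.556181, 1.0748)  len=0.4393
  (v6,v7,v2) [--+] → (-0.603499, -0.219645, 1.0748)–(-0.603499, 0.219645, 1.0748)  len=0.4393
  (v7,v8,v2) [--+] → (-0.321105, -0.556181, 1.0748)–(-0.603499, -0.219645, 1.0748)  len=0.4393
  (v8,v9,v2) [--+] → (0.111539, -0.632443, 1.0748)–(-0.321105, -0.556181, 1.0748)  len=0.4393
  (v9,v10,v2) [--+] → (0.49196, -0.412799, 1.0748)–(0.111539, -0.632443, 1.0748)  len=0.4393
  (v10,v1,v2) [--+] → (0.64221, 0, 1.0748)–(0.49196, -0.412799, 1.0748)  len=0.4393

Chained into 1 loop(s):
  loop 1: 9 segments, perimeter = 3.9537
Total perimeter = 3.954

loops=1 perimeter=3.954


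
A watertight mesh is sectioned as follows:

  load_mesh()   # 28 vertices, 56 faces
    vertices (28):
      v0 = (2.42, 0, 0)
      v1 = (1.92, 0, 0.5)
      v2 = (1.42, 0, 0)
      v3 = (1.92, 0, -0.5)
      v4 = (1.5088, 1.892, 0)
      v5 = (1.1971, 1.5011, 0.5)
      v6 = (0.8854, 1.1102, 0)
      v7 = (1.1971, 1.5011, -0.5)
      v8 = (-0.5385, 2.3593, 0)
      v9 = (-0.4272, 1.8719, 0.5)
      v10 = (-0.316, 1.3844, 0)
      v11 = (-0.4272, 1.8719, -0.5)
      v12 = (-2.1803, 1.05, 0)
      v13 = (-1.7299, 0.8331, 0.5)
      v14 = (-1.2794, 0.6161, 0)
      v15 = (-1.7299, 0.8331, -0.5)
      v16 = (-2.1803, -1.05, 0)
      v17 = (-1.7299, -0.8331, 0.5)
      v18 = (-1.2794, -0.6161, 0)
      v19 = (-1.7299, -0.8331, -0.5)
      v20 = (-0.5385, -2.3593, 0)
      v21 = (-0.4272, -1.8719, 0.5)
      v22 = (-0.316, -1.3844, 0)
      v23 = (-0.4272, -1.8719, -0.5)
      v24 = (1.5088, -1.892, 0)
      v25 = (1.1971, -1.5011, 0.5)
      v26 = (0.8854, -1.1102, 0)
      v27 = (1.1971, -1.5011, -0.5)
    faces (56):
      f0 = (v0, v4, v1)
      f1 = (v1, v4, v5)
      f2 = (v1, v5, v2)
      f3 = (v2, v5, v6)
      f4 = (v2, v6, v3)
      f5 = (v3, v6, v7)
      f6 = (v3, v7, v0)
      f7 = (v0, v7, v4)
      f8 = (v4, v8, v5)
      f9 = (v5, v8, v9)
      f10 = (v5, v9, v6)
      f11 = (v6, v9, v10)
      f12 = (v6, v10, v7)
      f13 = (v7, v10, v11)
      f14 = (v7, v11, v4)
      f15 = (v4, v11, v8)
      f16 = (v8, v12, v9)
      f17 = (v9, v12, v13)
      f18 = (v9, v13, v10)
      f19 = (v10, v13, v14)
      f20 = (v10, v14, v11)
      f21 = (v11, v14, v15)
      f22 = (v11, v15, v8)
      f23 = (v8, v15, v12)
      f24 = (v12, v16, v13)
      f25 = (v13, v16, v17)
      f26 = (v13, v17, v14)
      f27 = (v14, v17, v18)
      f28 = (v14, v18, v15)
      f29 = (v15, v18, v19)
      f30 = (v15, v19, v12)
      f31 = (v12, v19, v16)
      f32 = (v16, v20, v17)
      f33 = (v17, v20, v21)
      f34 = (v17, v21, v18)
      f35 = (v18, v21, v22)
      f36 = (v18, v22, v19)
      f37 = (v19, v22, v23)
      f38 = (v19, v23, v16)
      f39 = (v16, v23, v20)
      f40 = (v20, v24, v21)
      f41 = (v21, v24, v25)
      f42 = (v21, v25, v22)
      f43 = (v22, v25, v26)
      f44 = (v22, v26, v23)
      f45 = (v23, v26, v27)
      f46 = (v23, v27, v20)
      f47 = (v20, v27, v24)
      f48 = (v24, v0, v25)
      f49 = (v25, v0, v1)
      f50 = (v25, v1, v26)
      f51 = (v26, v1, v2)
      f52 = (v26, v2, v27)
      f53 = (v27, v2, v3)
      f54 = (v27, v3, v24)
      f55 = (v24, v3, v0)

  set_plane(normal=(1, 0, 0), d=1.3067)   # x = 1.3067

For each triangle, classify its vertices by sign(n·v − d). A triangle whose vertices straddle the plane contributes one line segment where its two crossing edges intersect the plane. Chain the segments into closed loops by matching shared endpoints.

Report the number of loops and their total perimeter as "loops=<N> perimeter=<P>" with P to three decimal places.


loops=2 perimeter=7.996

Straddling triangles (20 of 56):
  (v1,v4,v5) [++-] → (1.3067, 1.63855, 0.32419)–(1.3067, 1.27352, 0.5)  len=0.4052
  (v1,v5,v2) [+-+] → (1.3067, 1.27352, 0.5)–(1.3067, 0.763009, 0.25415)  len=0.5666
  (v2,v5,v6) [+--] → (1.3067, 0.763009, 0.25415)–(1.3067, 0.235289, 0)  len=0.5857
  (v2,v6,v3) [+-+] → (1.3067, 0.235289, 0)–(1.3067, 0.658115, -0.203605)  len=0.4693
  (v3,v6,v7) [+--] → (1.3067, 0.658115, -0.203605)–(1.3067, 1.27352, -0.5)  len=0.6831
  (v3,v7,v0) [+-+] → (1.3067, 1.27352, -0.5)–(1.3067, 1.36657, -0.455188)  len=0.1033
  (v0,v7,v4) [+-+] → (1.3067, 1.36657, -0.455188)–(1.3067, 1.63855, -0.32419)  len=0.3019
  (v4,v8,v5) [+--] → (1.3067, 1.93813, 0)–(1.3067, 1.63855, 0.32419)  len=0.4414
  (v7,v11,v4) [--+] → (1.3067, 1.8899, -0.0521952)–(1.3067, 1.63855, -0.32419)  len=0.3704
  (v4,v11,v8) [+--] → (1.3067, 1.8899, -0.0521952)–(1.3067, 1.93813, 0)  len=0.0711
  (v20,v24,v21) [-+-] → (1.3067, -1.93813, 0)–(1.3067, -1.8899, 0.0521952)  len=0.0711
  (v21,v24,v25) [-+-] → (1.3067, -1.8899, 0.0521952)–(1.3067, -1.63855, 0.32419)  len=0.3704
  (v20,v27,v24) [--+] → (1.3067, -1.63855, -0.32419)–(1.3067, -1.93813, 0)  len=0.4414
  (v24,v0,v25) [++-] → (1.3067, -1.36657, 0.455188)–(1.3067, -1.63855, 0.32419)  len=0.3019
  (v25,v0,v1) [-++] → (1.3067, -1.36657, 0.455188)–(1.3067, -1.27352, 0.5)  len=0.1033
  (v25,v1,v26) [-+-] → (1.3067, -1.27352, 0.5)–(1.3067, -0.658115, 0.203605)  len=0.6831
  (v26,v1,v2) [-++] → (1.3067, -0.658115, 0.203605)–(1.3067, -0.235289, 0)  len=0.4693
  (v26,v2,v27) [-+-] → (1.3067, -0.235289, 0)–(1.3067, -0.763009, -0.25415)  len=0.5857
  (v27,v2,v3) [-++] → (1.3067, -0.763009, -0.25415)–(1.3067, -1.27352, -0.5)  len=0.5666
  (v27,v3,v24) [-++] → (1.3067, -1.27352, -0.5)–(1.3067, -1.63855, -0.32419)  len=0.4052

Chained into 2 loop(s):
  loop 1: 10 segments, perimeter = 3.9979
  loop 2: 10 segments, perimeter = 3.9979
Total perimeter = 7.996


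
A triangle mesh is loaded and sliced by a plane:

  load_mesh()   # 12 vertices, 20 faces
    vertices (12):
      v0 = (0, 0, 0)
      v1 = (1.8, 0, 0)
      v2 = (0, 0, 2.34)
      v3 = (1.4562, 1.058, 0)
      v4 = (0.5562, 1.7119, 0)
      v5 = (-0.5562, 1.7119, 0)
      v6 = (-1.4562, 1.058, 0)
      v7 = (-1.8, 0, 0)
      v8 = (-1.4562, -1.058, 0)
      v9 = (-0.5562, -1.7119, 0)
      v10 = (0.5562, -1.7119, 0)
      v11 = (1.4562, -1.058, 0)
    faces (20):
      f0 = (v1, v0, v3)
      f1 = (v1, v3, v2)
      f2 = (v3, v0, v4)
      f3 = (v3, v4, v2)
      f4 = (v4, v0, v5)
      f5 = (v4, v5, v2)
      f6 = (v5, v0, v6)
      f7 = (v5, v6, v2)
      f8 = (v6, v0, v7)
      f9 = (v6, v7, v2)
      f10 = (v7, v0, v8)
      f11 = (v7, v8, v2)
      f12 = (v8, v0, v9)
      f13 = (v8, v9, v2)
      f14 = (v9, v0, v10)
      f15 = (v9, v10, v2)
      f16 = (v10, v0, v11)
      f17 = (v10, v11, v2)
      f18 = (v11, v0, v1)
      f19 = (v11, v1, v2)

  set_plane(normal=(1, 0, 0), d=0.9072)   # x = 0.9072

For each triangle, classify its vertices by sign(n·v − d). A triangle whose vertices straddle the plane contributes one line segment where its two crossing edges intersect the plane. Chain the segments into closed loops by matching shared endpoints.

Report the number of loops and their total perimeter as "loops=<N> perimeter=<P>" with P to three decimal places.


Straddling triangles (8 of 20):
  (v1,v0,v3) [+-+] → (0.9072, 0, 0)–(0.9072, 0.659125, 0)  len=0.6591
  (v1,v3,v2) [++-] → (0.9072, 0.659125, 0.8822)–(0.9072, 0, 1.16064)  len=0.7155
  (v3,v0,v4) [+--] → (0.9072, 0.659125, 0)–(0.9072, 1.45688, 0)  len=0.7978
  (v3,v4,v2) [+--] → (0.9072, 1.45688, 0)–(0.9072, 0.659125, 0.8822)  len=1.1894
  (v10,v0,v11) [--+] → (0.9072, -0.659125, 0)–(0.9072, -1.45688, 0)  len=0.7978
  (v10,v11,v2) [-+-] → (0.9072, -1.45688, 0)–(0.9072, -0.659125, 0.8822)  len=1.1894
  (v11,v0,v1) [+-+] → (0.9072, -0.659125, 0)–(0.9072, 0, 0)  len=0.6591
  (v11,v1,v2) [++-] → (0.9072, 0, 1.16064)–(0.9072, -0.659125, 0.8822)  len=0.7155

Chained into 1 loop(s):
  loop 1: 8 segments, perimeter = 6.7236
Total perimeter = 6.724

loops=1 perimeter=6.724


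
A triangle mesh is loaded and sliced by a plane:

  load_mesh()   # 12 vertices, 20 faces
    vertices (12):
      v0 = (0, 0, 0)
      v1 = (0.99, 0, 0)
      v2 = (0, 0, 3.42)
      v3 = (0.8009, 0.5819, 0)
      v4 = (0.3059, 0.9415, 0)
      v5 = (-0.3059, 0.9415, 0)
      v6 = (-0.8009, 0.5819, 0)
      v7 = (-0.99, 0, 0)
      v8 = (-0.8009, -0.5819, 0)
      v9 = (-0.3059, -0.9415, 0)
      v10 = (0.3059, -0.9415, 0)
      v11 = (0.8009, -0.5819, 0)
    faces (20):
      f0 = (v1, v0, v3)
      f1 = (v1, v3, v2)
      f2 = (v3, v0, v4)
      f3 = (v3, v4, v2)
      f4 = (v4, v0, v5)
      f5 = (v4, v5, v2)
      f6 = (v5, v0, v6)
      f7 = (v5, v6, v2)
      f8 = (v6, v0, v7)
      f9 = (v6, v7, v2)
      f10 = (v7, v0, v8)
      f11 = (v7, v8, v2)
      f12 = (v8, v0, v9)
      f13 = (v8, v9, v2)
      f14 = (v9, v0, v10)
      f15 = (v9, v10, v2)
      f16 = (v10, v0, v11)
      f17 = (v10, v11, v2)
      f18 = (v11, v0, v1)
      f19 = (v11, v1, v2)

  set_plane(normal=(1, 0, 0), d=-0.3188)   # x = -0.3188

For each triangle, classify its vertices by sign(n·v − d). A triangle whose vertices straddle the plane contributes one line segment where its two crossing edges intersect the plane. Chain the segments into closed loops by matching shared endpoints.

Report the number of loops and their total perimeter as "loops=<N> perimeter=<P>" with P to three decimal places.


loops=1 perimeter=6.910

Straddling triangles (8 of 20):
  (v5,v0,v6) [++-] → (-0.3188, 0.231627, 0)–(-0.3188, 0.932129, 0)  len=0.7005
  (v5,v6,v2) [+-+] → (-0.3188, 0.932129, 0)–(-0.3188, 0.231627, 2.05866)  len=2.1746
  (v6,v0,v7) [-+-] → (-0.3188, 0.231627, 0)–(-0.3188, 0, 0)  len=0.2316
  (v6,v7,v2) [--+] → (-0.3188, 0, 2.31869)–(-0.3188, 0.231627, 2.05866)  len=0.3482
  (v7,v0,v8) [-+-] → (-0.3188, 0, 0)–(-0.3188, -0.231627, 0)  len=0.2316
  (v7,v8,v2) [--+] → (-0.3188, -0.231627, 2.05866)–(-0.3188, 0, 2.31869)  len=0.3482
  (v8,v0,v9) [-++] → (-0.3188, -0.231627, 0)–(-0.3188, -0.932129, 0)  len=0.7005
  (v8,v9,v2) [-++] → (-0.3188, -0.932129, 0)–(-0.3188, -0.231627, 2.05866)  len=2.1746

Chained into 1 loop(s):
  loop 1: 8 segments, perimeter = 6.9099
Total perimeter = 6.910


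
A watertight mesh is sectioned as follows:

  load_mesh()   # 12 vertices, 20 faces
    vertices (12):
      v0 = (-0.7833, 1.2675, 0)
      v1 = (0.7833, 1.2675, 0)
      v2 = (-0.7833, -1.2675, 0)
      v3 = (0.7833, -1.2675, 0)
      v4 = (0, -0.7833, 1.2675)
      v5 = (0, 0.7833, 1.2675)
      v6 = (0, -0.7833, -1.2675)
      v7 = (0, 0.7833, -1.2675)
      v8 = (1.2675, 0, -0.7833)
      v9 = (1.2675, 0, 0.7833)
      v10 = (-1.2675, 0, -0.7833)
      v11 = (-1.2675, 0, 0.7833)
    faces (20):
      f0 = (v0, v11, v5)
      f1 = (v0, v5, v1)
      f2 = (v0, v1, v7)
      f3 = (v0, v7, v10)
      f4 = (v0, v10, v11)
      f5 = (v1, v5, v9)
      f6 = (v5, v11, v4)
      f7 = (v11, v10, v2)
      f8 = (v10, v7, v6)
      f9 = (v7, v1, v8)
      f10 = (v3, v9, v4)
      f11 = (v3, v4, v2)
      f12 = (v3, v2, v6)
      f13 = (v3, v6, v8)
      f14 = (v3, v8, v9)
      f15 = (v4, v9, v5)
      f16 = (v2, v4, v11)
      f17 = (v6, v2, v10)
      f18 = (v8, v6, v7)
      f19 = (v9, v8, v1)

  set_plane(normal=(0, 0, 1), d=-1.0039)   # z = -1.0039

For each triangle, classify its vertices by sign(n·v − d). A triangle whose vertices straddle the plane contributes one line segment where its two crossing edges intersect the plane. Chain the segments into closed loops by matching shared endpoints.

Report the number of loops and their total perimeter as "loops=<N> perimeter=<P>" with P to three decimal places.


loops=1 perimeter=5.061

Straddling triangles (8 of 20):
  (v0,v1,v7) [++-] → (0.162902, 0.883998, -1.0039)–(-0.162902, 0.883998, -1.0039)  len=0.3258
  (v0,v7,v10) [+-+] → (-0.162902, 0.883998, -1.0039)–(-0.690031, 0.356869, -1.0039)  len=0.7455
  (v10,v7,v6) [+--] → (-0.690031, 0.356869, -1.0039)–(-0.690031, -0.356869, -1.0039)  len=0.7137
  (v7,v1,v8) [-++] → (0.162902, 0.883998, -1.0039)–(0.690031, 0.356869, -1.0039)  len=0.7455
  (v3,v2,v6) [++-] → (-0.162902, -0.883998, -1.0039)–(0.162902, -0.883998, -1.0039)  len=0.3258
  (v3,v6,v8) [+-+] → (0.162902, -0.883998, -1.0039)–(0.690031, -0.356869, -1.0039)  len=0.7455
  (v6,v2,v10) [-++] → (-0.162902, -0.883998, -1.0039)–(-0.690031, -0.356869, -1.0039)  len=0.7455
  (v8,v6,v7) [+--] → (0.690031, -0.356869, -1.0039)–(0.690031, 0.356869, -1.0039)  len=0.7137

Chained into 1 loop(s):
  loop 1: 8 segments, perimeter = 5.0610
Total perimeter = 5.061


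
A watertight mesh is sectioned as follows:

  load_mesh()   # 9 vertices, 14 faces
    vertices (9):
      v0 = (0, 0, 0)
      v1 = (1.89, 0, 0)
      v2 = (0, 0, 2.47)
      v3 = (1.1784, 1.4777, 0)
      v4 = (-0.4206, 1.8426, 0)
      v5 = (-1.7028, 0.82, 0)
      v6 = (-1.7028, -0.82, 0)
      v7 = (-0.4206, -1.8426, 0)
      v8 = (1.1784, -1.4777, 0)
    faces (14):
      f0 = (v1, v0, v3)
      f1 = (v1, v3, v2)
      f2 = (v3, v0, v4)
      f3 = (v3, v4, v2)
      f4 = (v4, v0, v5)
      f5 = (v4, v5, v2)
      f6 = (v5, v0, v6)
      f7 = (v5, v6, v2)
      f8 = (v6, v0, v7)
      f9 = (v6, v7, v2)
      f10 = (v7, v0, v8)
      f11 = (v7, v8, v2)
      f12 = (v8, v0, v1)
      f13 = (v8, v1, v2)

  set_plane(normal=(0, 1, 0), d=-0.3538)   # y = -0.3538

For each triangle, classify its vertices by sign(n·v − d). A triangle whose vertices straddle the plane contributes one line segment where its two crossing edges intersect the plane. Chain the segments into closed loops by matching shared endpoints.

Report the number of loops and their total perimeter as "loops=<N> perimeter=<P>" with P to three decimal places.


Straddling triangles (8 of 14):
  (v5,v0,v6) [++-] → (-0.734696, -0.3538, 0)–(-1.7028, -0.3538, 0)  len=0.9681
  (v5,v6,v2) [+-+] → (-1.7028, -0.3538, 0)–(-0.734696, -0.3538, 1.40429)  len=1.7057
  (v6,v0,v7) [-+-] → (-0.734696, -0.3538, 0)–(-0.0807599, -0.3538, 0)  len=0.6539
  (v6,v7,v2) [--+] → (-0.0807599, -0.3538, 1.99573)–(-0.734696, -0.3538, 1.40429)  len=0.8817
  (v7,v0,v8) [-+-] → (-0.0807599, -0.3538, 0)–(0.28214, -0.3538, 0)  len=0.3629
  (v7,v8,v2) [--+] → (0.28214, -0.3538, 1.87862)–(-0.0807599, -0.3538, 1.99573)  len=0.3813
  (v8,v0,v1) [-++] → (0.28214, -0.3538, 0)–(1.71962, -0.3538, 0)  len=1.4375
  (v8,v1,v2) [-++] → (1.71962, -0.3538, 0)–(0.28214, -0.3538, 1.87862)  len=2.3655

Chained into 1 loop(s):
  loop 1: 8 segments, perimeter = 8.7566
Total perimeter = 8.757

loops=1 perimeter=8.757


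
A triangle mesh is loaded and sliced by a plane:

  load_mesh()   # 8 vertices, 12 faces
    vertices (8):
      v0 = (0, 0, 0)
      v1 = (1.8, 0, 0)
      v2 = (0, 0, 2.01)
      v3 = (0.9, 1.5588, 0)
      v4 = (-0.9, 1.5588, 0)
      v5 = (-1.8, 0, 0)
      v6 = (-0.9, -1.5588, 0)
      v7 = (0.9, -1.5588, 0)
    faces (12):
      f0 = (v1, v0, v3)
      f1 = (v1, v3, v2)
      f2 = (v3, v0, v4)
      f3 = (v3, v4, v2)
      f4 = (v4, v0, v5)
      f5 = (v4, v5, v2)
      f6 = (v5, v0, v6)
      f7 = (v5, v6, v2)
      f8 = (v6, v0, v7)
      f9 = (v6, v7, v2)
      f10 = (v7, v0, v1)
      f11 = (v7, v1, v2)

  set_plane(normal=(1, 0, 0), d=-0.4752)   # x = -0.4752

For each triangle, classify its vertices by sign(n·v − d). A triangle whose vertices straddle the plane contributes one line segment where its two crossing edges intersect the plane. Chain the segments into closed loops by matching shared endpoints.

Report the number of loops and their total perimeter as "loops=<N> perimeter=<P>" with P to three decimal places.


loops=1 perimeter=7.477

Straddling triangles (8 of 12):
  (v3,v0,v4) [++-] → (-0.4752, 0.823046, 0)–(-0.4752, 1.5588, 0)  len=0.7358
  (v3,v4,v2) [+-+] → (-0.4752, 1.5588, 0)–(-0.4752, 0.823046, 0.94872)  len=1.2006
  (v4,v0,v5) [-+-] → (-0.4752, 0.823046, 0)–(-0.4752, 0, 0)  len=0.8230
  (v4,v5,v2) [--+] → (-0.4752, 0, 1.47936)–(-0.4752, 0.823046, 0.94872)  len=0.9793
  (v5,v0,v6) [-+-] → (-0.4752, 0, 0)–(-0.4752, -0.823046, 0)  len=0.8230
  (v5,v6,v2) [--+] → (-0.4752, -0.823046, 0.94872)–(-0.4752, 0, 1.47936)  len=0.9793
  (v6,v0,v7) [-++] → (-0.4752, -0.823046, 0)–(-0.4752, -1.5588, 0)  len=0.7358
  (v6,v7,v2) [-++] → (-0.4752, -1.5588, 0)–(-0.4752, -0.823046, 0.94872)  len=1.2006

Chained into 1 loop(s):
  loop 1: 8 segments, perimeter = 7.4773
Total perimeter = 7.477


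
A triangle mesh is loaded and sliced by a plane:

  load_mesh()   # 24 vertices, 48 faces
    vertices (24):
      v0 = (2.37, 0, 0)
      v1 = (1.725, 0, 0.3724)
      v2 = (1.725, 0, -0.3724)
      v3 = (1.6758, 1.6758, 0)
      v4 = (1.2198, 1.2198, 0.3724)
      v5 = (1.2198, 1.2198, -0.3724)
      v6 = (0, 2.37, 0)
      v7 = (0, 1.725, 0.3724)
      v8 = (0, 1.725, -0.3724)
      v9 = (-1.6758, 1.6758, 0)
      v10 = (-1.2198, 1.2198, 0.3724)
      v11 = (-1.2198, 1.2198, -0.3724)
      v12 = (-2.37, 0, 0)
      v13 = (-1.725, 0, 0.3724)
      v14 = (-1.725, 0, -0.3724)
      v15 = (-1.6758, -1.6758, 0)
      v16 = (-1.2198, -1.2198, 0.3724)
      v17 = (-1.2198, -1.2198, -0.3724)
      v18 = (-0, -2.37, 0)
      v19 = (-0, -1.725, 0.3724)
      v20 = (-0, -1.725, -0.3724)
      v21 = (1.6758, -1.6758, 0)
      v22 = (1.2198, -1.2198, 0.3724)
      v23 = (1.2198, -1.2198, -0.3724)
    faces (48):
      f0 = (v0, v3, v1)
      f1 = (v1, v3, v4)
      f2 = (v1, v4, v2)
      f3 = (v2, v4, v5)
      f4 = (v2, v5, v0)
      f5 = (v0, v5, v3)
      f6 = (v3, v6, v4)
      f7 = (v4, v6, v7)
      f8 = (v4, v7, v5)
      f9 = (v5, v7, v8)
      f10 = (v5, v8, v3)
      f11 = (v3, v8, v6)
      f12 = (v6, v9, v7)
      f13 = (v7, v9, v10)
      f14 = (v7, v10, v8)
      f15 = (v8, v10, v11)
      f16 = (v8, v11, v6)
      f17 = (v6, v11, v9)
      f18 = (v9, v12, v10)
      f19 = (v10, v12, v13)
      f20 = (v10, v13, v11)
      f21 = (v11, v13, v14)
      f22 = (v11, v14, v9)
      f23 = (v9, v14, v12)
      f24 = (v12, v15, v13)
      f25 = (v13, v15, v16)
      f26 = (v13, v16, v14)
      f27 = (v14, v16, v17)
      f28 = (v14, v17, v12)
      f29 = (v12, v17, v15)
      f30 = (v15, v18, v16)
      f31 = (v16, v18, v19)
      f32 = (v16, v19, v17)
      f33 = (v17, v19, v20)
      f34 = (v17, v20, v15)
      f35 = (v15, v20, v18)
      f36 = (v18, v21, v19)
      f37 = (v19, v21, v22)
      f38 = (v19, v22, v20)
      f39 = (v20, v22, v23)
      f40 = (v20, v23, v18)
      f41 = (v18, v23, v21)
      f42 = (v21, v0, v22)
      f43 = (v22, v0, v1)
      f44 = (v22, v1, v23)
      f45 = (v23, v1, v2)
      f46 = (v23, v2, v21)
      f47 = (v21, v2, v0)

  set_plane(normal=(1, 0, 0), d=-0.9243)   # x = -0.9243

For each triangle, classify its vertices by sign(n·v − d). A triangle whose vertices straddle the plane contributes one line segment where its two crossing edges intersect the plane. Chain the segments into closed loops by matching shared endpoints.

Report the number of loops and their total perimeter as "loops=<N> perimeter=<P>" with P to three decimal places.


Straddling triangles (12 of 48):
  (v6,v9,v7) [+-+] → (-0.9243, 1.98711, 0)–(-0.9243, 1.69786, 0.167)  len=0.3340
  (v7,v9,v10) [+--] → (-0.9243, 1.69786, 0.167)–(-0.9243, 1.34219, 0.3724)  len=0.4107
  (v7,v10,v8) [+-+] → (-0.9243, 1.34219, 0.3724)–(-0.9243, 1.34219, 0.19197)  len=0.1804
  (v8,v10,v11) [+--] → (-0.9243, 1.34219, 0.19197)–(-0.9243, 1.34219, -0.3724)  len=0.5644
  (v8,v11,v6) [+-+] → (-0.9243, 1.34219, -0.3724)–(-0.9243, 1.49844, -0.282185)  len=0.1804
  (v6,v11,v9) [+--] → (-0.9243, 1.49844, -0.282185)–(-0.9243, 1.98711, 0)  len=0.5643
  (v15,v18,v16) [-+-] → (-0.9243, -1.98711, 0)–(-0.9243, -1.49844, 0.282185)  len=0.5643
  (v16,v18,v19) [-++] → (-0.9243, -1.49844, 0.282185)–(-0.9243, -1.34219, 0.3724)  len=0.1804
  (v16,v19,v17) [-+-] → (-0.9243, -1.34219, 0.3724)–(-0.9243, -1.34219, -0.19197)  len=0.5644
  (v17,v19,v20) [-++] → (-0.9243, -1.34219, -0.19197)–(-0.9243, -1.34219, -0.3724)  len=0.1804
  (v17,v20,v15) [-+-] → (-0.9243, -1.34219, -0.3724)–(-0.9243, -1.69786, -0.167)  len=0.4107
  (v15,v20,v18) [-++] → (-0.9243, -1.69786, -0.167)–(-0.9243, -1.98711, 0)  len=0.3340

Chained into 2 loop(s):
  loop 1: 6 segments, perimeter = 2.2342
  loop 2: 6 segments, perimeter = 2.2342
Total perimeter = 4.468

loops=2 perimeter=4.468


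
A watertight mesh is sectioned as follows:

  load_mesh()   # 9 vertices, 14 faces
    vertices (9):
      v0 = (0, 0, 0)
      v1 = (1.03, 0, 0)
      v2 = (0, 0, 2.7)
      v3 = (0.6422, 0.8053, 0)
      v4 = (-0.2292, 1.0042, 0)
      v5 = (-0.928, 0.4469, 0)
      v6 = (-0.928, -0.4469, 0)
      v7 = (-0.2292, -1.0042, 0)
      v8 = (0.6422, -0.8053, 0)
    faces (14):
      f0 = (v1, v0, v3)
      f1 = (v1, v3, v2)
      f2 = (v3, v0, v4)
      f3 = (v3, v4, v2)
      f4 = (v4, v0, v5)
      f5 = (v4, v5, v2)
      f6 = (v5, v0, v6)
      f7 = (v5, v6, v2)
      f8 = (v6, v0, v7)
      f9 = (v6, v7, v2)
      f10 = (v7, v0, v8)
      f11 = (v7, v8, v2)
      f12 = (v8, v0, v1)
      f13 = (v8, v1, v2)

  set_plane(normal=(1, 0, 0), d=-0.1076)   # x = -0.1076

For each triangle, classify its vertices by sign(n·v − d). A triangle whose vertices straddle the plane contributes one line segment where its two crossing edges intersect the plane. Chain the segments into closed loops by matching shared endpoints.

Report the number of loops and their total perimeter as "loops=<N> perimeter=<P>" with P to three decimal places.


Straddling triangles (10 of 14):
  (v3,v0,v4) [++-] → (-0.1076, 0.471431, 0)–(-0.1076, 0.976444, 0)  len=0.5050
  (v3,v4,v2) [+-+] → (-0.1076, 0.976444, 0)–(-0.1076, 0.471431, 1.43246)  len=1.5189
  (v4,v0,v5) [-+-] → (-0.1076, 0.471431, 0)–(-0.1076, 0.0518173, 0)  len=0.4196
  (v4,v5,v2) [--+] → (-0.1076, 0.0518173, 2.38694)–(-0.1076, 0.471431, 1.43246)  len=1.0426
  (v5,v0,v6) [-+-] → (-0.1076, 0.0518173, 0)–(-0.1076, -0.0518173, 0)  len=0.1036
  (v5,v6,v2) [--+] → (-0.1076, -0.0518173, 2.38694)–(-0.1076, 0.0518173, 2.38694)  len=0.1036
  (v6,v0,v7) [-+-] → (-0.1076, -0.0518173, 0)–(-0.1076, -0.471431, 0)  len=0.4196
  (v6,v7,v2) [--+] → (-0.1076, -0.471431, 1.43246)–(-0.1076, -0.0518173, 2.38694)  len=1.0426
  (v7,v0,v8) [-++] → (-0.1076, -0.471431, 0)–(-0.1076, -0.976444, 0)  len=0.5050
  (v7,v8,v2) [-++] → (-0.1076, -0.976444, 0)–(-0.1076, -0.471431, 1.43246)  len=1.5189

Chained into 1 loop(s):
  loop 1: 10 segments, perimeter = 7.1796
Total perimeter = 7.180

loops=1 perimeter=7.180


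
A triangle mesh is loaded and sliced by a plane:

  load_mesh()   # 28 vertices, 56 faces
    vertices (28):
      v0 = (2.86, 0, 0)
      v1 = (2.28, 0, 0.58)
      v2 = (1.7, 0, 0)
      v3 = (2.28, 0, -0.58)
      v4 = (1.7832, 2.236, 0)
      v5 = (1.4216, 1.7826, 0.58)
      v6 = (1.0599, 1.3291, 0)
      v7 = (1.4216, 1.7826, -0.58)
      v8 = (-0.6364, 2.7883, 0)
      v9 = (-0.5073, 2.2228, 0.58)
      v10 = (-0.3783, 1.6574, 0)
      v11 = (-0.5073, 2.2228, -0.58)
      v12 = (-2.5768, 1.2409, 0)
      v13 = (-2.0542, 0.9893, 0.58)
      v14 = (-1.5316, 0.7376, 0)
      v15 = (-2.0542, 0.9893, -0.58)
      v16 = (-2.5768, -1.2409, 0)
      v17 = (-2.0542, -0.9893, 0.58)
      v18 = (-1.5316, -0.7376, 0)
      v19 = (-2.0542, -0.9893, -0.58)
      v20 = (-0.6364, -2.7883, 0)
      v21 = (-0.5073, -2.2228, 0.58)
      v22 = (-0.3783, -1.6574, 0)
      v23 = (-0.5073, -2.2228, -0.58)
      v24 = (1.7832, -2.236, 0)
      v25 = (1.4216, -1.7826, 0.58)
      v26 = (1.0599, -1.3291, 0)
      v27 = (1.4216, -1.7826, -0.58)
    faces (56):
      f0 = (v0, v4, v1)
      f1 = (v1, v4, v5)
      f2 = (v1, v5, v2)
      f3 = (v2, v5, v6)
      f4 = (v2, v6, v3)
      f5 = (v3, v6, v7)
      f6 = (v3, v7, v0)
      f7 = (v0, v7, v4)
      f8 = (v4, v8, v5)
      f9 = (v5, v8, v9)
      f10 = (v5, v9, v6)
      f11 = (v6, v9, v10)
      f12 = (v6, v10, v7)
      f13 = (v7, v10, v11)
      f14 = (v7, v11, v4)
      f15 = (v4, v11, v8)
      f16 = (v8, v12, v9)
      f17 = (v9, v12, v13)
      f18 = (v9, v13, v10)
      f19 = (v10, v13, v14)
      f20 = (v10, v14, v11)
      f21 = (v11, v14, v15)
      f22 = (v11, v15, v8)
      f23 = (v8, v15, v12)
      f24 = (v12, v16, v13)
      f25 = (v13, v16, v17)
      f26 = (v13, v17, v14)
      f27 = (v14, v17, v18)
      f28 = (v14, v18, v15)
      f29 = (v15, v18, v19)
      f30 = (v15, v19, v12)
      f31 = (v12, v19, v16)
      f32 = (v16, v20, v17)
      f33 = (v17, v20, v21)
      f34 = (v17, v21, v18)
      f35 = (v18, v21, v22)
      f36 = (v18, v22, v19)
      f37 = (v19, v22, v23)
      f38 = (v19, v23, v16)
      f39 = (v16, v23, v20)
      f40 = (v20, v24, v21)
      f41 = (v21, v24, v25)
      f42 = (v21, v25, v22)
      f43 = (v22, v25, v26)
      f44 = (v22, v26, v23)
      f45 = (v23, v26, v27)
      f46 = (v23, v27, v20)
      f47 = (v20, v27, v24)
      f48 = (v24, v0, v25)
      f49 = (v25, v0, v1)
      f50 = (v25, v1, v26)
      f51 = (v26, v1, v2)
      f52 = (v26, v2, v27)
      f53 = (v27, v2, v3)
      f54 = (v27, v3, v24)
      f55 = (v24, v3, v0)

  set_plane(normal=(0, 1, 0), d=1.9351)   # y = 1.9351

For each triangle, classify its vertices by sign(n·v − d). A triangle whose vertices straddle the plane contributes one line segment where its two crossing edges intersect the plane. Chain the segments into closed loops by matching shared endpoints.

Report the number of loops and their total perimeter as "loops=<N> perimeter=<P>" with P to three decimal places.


loops=1 perimeter=8.254

Straddling triangles (16 of 56):
  (v0,v4,v1) [-+-] → (1.92811, 1.9351, 0)–(1.85005, 1.9351, 0.078051)  len=0.1104
  (v1,v4,v5) [-+-] → (1.85005, 1.9351, 0.078051)–(1.54322, 1.9351, 0.384918)  len=0.4340
  (v0,v7,v4) [--+] → (1.54322, 1.9351, -0.384918)–(1.92811, 1.9351, 0)  len=0.5443
  (v4,v8,v5) [++-] → (1.10953, 1.9351, 0.492051)–(1.54322, 1.9351, 0.384918)  len=0.4467
  (v5,v8,v9) [-++] → (1.10953, 1.9351, 0.492051)–(0.753365, 1.9351, 0.58)  len=0.3669
  (v5,v9,v6) [-+-] → (0.753365, 1.9351, 0.58)–(-0.00278681, 1.9351, 0.393286)  len=0.7789
  (v6,v9,v10) [-+-] → (-0.00278681, 1.9351, 0.393286)–(-0.441659, 1.9351, 0.284871)  len=0.4521
  (v7,v10,v11) [--+] → (-0.441659, 1.9351, -0.284871)–(0.753365, 1.9351, -0.58)  len=1.2309
  (v7,v11,v4) [-++] → (0.753365, 1.9351, -0.58)–(1.54322, 1.9351, -0.384918)  len=0.8136
  (v8,v12,v9) [+-+] → (-1.70629, 1.9351, 0)–(-1.11367, 1.9351, 0.410058)  len=0.7207
  (v9,v12,v13) [+--] → (-1.11367, 1.9351, 0.410058)–(-0.868097, 1.9351, 0.58)  len=0.2986
  (v9,v13,v10) [+--] → (-0.868097, 1.9351, 0.58)–(-0.441659, 1.9351, 0.284871)  len=0.5186
  (v10,v14,v11) [--+] → (-0.705718, 1.9351, -0.467647)–(-0.441659, 1.9351, -0.284871)  len=0.3211
  (v11,v14,v15) [+--] → (-0.705718, 1.9351, -0.467647)–(-0.868097, 1.9351, -0.58)  len=0.1975
  (v11,v15,v8) [+-+] → (-0.868097, 1.9351, -0.58)–(-1.30881, 1.9351, -0.275073)  len=0.5359
  (v8,v15,v12) [+--] → (-1.30881, 1.9351, -0.275073)–(-1.70629, 1.9351, 0)  len=0.4834

Chained into 1 loop(s):
  loop 1: 16 segments, perimeter = 8.2535
Total perimeter = 8.254


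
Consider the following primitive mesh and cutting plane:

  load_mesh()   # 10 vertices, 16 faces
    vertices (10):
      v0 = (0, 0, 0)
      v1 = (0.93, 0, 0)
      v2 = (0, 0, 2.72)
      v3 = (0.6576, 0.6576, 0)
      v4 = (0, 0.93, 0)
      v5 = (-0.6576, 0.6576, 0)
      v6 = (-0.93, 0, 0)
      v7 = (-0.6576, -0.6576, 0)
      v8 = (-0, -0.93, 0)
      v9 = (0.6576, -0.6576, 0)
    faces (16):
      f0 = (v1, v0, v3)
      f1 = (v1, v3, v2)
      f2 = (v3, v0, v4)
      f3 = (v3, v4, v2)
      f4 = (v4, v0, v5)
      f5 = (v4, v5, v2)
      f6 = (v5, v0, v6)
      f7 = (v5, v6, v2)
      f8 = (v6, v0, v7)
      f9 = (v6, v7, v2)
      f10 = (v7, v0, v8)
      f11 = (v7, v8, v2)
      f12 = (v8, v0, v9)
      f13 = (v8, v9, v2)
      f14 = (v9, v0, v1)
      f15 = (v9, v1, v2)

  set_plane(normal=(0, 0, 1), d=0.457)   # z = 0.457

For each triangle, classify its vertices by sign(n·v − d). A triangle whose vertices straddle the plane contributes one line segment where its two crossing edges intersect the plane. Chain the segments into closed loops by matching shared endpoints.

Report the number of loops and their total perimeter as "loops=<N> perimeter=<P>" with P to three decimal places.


loops=1 perimeter=4.738

Straddling triangles (8 of 16):
  (v1,v3,v2) [--+] → (0.547114, 0.547114, 0.457)–(0.773746, 0, 0.457)  len=0.5922
  (v3,v4,v2) [--+] → (0, 0.773746, 0.457)–(0.547114, 0.547114, 0.457)  len=0.5922
  (v4,v5,v2) [--+] → (-0.547114, 0.547114, 0.457)–(0, 0.773746, 0.457)  len=0.5922
  (v5,v6,v2) [--+] → (-0.773746, 0, 0.457)–(-0.547114, 0.547114, 0.457)  len=0.5922
  (v6,v7,v2) [--+] → (-0.547114, -0.547114, 0.457)–(-0.773746, 0, 0.457)  len=0.5922
  (v7,v8,v2) [--+] → (0, -0.773746, 0.457)–(-0.547114, -0.547114, 0.457)  len=0.5922
  (v8,v9,v2) [--+] → (0.547114, -0.547114, 0.457)–(0, -0.773746, 0.457)  len=0.5922
  (v9,v1,v2) [--+] → (0.773746, 0, 0.457)–(0.547114, -0.547114, 0.457)  len=0.5922

Chained into 1 loop(s):
  loop 1: 8 segments, perimeter = 4.7376
Total perimeter = 4.738


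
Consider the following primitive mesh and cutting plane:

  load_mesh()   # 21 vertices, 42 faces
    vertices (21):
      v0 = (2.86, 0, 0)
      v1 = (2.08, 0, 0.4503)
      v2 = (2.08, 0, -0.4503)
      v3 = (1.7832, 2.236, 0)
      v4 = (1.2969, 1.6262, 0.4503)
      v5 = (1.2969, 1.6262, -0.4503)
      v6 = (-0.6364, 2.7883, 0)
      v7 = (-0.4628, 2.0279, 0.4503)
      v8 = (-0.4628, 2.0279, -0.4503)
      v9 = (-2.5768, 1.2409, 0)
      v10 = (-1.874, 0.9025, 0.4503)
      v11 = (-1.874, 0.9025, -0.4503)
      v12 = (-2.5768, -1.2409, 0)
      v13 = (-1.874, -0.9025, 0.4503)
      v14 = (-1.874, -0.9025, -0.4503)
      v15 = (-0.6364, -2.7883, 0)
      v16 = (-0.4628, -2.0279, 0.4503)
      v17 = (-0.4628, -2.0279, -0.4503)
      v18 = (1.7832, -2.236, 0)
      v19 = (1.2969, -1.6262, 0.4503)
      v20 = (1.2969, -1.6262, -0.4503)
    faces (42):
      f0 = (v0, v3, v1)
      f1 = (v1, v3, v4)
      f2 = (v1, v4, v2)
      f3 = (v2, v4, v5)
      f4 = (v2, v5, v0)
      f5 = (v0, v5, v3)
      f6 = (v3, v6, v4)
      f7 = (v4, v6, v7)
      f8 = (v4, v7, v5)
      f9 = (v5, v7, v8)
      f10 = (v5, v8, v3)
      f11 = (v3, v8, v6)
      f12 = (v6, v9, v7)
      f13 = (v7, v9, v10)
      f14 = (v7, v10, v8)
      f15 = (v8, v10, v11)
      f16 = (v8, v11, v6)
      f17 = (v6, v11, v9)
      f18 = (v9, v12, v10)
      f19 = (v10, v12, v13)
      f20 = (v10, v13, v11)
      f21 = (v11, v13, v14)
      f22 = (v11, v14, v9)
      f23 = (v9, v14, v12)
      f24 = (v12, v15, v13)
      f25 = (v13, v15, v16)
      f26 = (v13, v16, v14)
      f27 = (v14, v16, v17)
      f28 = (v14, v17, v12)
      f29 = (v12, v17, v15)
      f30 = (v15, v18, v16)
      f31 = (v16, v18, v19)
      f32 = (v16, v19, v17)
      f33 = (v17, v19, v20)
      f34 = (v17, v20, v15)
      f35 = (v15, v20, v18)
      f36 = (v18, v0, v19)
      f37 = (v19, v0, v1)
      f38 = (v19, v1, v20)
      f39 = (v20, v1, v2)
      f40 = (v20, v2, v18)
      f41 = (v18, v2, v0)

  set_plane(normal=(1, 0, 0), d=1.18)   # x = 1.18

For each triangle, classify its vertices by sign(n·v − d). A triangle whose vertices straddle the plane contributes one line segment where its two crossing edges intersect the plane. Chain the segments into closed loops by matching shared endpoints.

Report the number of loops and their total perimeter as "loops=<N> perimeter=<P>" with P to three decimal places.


loops=2 perimeter=5.201

Straddling triangles (12 of 42):
  (v3,v6,v4) [+-+] → (1.18, 2.37369, 0)–(1.18, 1.69647, 0.423072)  len=0.7985
  (v4,v6,v7) [+--] → (1.18, 1.69647, 0.423072)–(1.18, 1.65289, 0.4503)  len=0.0514
  (v4,v7,v5) [+-+] → (1.18, 1.65289, 0.4503)–(1.18, 1.65289, -0.390472)  len=0.8408
  (v5,v7,v8) [+--] → (1.18, 1.65289, -0.390472)–(1.18, 1.65289, -0.4503)  len=0.0598
  (v5,v8,v3) [+-+] → (1.18, 1.65289, -0.4503)–(1.18, 2.18011, -0.120935)  len=0.6216
  (v3,v8,v6) [+--] → (1.18, 2.18011, -0.120935)–(1.18, 2.37369, 0)  len=0.2282
  (v15,v18,v16) [-+-] → (1.18, -2.37369, 0)–(1.18, -2.18011, 0.120935)  len=0.2282
  (v16,v18,v19) [-++] → (1.18, -2.18011, 0.120935)–(1.18, -1.65289, 0.4503)  len=0.6216
  (v16,v19,v17) [-+-] → (1.18, -1.65289, 0.4503)–(1.18, -1.65289, 0.390472)  len=0.0598
  (v17,v19,v20) [-++] → (1.18, -1.65289, 0.390472)–(1.18, -1.65289, -0.4503)  len=0.8408
  (v17,v20,v15) [-+-] → (1.18, -1.65289, -0.4503)–(1.18, -1.69647, -0.423072)  len=0.0514
  (v15,v20,v18) [-++] → (1.18, -1.69647, -0.423072)–(1.18, -2.37369, 0)  len=0.7985

Chained into 2 loop(s):
  loop 1: 6 segments, perimeter = 2.6004
  loop 2: 6 segments, perimeter = 2.6004
Total perimeter = 5.201


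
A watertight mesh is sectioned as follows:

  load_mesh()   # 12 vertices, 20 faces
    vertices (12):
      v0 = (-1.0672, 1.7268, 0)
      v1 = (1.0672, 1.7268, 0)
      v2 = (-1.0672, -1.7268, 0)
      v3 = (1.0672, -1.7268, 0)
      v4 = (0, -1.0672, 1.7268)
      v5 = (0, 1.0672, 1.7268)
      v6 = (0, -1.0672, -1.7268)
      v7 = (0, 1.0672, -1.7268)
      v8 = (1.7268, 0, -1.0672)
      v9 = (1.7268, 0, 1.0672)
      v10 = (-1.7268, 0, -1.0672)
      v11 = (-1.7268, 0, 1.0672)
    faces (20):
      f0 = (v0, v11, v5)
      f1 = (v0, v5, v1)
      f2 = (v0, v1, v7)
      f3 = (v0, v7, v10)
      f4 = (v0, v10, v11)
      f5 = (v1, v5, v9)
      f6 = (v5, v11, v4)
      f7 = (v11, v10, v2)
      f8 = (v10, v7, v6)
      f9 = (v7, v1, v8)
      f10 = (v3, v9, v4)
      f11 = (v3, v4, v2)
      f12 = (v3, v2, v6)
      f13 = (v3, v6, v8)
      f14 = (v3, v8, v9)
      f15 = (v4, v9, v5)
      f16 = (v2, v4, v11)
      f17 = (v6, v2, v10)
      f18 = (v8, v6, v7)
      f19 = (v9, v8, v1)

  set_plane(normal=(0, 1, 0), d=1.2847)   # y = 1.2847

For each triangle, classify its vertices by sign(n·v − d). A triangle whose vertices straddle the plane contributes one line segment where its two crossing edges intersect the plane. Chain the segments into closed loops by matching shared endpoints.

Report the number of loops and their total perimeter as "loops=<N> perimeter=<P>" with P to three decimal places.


loops=1 perimeter=7.502

Straddling triangles (8 of 20):
  (v0,v11,v5) [+--] → (-1.23607, 1.2847, 0.273227)–(-0.351904, 1.2847, 1.1574)  len=1.2504
  (v0,v5,v1) [+-+] → (-0.351904, 1.2847, 1.1574)–(0.351904, 1.2847, 1.1574)  len=0.7038
  (v0,v1,v7) [++-] → (0.351904, 1.2847, -1.1574)–(-0.351904, 1.2847, -1.1574)  len=0.7038
  (v0,v7,v10) [+--] → (-0.351904, 1.2847, -1.1574)–(-1.23607, 1.2847, -0.273227)  len=1.2504
  (v0,v10,v11) [+--] → (-1.23607, 1.2847, -0.273227)–(-1.23607, 1.2847, 0.273227)  len=0.5465
  (v1,v5,v9) [+--] → (0.351904, 1.2847, 1.1574)–(1.23607, 1.2847, 0.273227)  len=1.2504
  (v7,v1,v8) [-+-] → (0.351904, 1.2847, -1.1574)–(1.23607, 1.2847, -0.273227)  len=1.2504
  (v9,v8,v1) [--+] → (1.23607, 1.2847, -0.273227)–(1.23607, 1.2847, 0.273227)  len=0.5465

Chained into 1 loop(s):
  loop 1: 8 segments, perimeter = 7.5021
Total perimeter = 7.502
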